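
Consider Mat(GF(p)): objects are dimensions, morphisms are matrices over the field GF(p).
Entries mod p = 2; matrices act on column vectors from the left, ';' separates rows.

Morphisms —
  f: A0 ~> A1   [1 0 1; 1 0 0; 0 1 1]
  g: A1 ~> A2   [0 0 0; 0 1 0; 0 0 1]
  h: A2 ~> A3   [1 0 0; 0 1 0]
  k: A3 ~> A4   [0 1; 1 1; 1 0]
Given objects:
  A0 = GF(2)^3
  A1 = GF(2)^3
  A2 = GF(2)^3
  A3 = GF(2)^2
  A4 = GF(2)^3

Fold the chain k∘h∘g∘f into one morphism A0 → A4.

Answer: [1 0 0; 1 0 0; 0 0 0]

Derivation:
  e0=[1,0,0] f~>[1,1,0] g~>[0,1,0] h~>[0,1] k~>[1,1,0]
  e1=[0,1,0] f~>[0,0,1] g~>[0,0,1] h~>[0,0] k~>[0,0,0]
  e2=[0,0,1] f~>[1,0,1] g~>[0,0,1] h~>[0,0] k~>[0,0,0]
result: [1 0 0; 1 0 0; 0 0 0]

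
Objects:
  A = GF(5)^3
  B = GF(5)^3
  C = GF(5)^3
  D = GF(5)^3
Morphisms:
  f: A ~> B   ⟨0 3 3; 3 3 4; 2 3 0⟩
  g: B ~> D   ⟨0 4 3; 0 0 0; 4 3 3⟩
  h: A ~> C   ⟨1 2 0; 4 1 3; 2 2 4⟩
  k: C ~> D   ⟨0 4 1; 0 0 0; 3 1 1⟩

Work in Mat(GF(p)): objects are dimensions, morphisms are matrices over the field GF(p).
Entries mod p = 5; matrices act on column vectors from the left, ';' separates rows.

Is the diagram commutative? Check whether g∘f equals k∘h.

1) trace f;g:
  e0=(1,0,0) f~>(0,3,2) g~>(3,0,0)
  e1=(0,1,0) f~>(3,3,3) g~>(1,0,0)
  e2=(0,0,1) f~>(3,4,0) g~>(1,0,4)
  result₁ = ⟨3 1 1; 0 0 0; 0 0 4⟩
2) trace h;k:
  e0=(1,0,0) h~>(1,4,2) k~>(3,0,4)
  e1=(0,1,0) h~>(2,1,2) k~>(1,0,4)
  e2=(0,0,1) h~>(0,3,4) k~>(1,0,2)
  result₂ = ⟨3 1 1; 0 0 0; 4 4 2⟩
Equal? NO — does not commute

Answer: DOES NOT COMMUTE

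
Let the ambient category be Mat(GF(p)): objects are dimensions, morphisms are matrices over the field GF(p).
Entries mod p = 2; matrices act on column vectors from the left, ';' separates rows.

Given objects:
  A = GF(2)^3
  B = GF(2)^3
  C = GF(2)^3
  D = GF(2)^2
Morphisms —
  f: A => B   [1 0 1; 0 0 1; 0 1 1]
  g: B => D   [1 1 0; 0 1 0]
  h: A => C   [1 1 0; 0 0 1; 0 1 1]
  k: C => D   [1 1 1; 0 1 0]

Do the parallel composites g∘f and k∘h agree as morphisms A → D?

Path 1 = f;g:
  e0=⟨1,0,0⟩ f=>⟨1,0,0⟩ g=>⟨1,0⟩
  e1=⟨0,1,0⟩ f=>⟨0,0,1⟩ g=>⟨0,0⟩
  e2=⟨0,0,1⟩ f=>⟨1,1,1⟩ g=>⟨0,1⟩
  result₁ = [1 0 0; 0 0 1]
Path 2 = h;k:
  e0=⟨1,0,0⟩ h=>⟨1,0,0⟩ k=>⟨1,0⟩
  e1=⟨0,1,0⟩ h=>⟨1,0,1⟩ k=>⟨0,0⟩
  e2=⟨0,0,1⟩ h=>⟨0,1,1⟩ k=>⟨0,1⟩
  result₂ = [1 0 0; 0 0 1]
Equal? same morphism ✓

Answer: COMMUTES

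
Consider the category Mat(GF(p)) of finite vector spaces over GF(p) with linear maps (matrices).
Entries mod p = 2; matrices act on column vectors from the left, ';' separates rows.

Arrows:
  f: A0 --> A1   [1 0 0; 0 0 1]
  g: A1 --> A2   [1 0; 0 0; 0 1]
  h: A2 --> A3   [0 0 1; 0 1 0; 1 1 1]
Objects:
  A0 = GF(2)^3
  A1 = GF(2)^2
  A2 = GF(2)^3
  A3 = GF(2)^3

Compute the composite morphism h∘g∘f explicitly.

  e0=⟨1,0,0⟩ f-->⟨1,0⟩ g-->⟨1,0,0⟩ h-->⟨0,0,1⟩
  e1=⟨0,1,0⟩ f-->⟨0,0⟩ g-->⟨0,0,0⟩ h-->⟨0,0,0⟩
  e2=⟨0,0,1⟩ f-->⟨0,1⟩ g-->⟨0,0,1⟩ h-->⟨1,0,1⟩
composite: [0 0 1; 0 0 0; 1 0 1]

Answer: [0 0 1; 0 0 0; 1 0 1]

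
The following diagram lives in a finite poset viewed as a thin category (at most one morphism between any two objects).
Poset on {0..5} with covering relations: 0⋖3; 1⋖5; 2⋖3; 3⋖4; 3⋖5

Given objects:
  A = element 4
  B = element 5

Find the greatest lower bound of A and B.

Answer: A∧B = 3

Trace:
Lower bounds of A=4 and B=5: {0,2,3}
  0 <= 3
  2 <= 3
  3 <= 3
glb = 3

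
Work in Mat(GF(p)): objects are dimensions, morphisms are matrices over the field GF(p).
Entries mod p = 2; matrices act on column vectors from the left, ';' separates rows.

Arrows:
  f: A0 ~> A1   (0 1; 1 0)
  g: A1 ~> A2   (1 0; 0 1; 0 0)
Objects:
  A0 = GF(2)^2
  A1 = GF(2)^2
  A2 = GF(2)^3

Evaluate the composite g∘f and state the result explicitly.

Answer: (0 1; 1 0; 0 0)

Derivation:
  e0=[1,0] f~>[0,1] g~>[0,1,0]
  e1=[0,1] f~>[1,0] g~>[1,0,0]
result: (0 1; 1 0; 0 0)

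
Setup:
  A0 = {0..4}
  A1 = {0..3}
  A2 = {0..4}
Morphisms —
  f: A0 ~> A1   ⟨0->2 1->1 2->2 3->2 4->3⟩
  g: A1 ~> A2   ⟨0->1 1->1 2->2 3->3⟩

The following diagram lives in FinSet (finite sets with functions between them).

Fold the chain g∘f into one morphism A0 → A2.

Answer: ⟨0->2 1->1 2->2 3->2 4->3⟩

Trace:
  0 f~>2 g~>2
  1 f~>1 g~>1
  2 f~>2 g~>2
  3 f~>2 g~>2
  4 f~>3 g~>3
⟦path⟧: ⟨0->2 1->1 2->2 3->2 4->3⟩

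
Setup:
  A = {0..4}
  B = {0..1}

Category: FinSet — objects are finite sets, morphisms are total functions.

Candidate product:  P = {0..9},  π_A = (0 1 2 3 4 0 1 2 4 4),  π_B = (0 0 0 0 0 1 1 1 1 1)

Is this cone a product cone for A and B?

Answer: NOT A VALID PRODUCT — duplicate pair at indices 9,8

Derivation:
|A|·|B| = 5·2 = 10;  |P| = 10
Check the pairing map k ↦ (π_A(k), π_B(k)):
  0 -> (0,0)
  1 -> (1,0)
  2 -> (2,0)
  3 -> (3,0)
  4 -> (4,0)
  5 -> (0,1)
  6 -> (1,1)
  7 -> (2,1)
  8 -> (4,1)
  9 -> (4,1)  ✗ repeats pair of k=8
distinct pairs in image: 9 / 10 needed
  → (4,1) hit at k=8 and k=9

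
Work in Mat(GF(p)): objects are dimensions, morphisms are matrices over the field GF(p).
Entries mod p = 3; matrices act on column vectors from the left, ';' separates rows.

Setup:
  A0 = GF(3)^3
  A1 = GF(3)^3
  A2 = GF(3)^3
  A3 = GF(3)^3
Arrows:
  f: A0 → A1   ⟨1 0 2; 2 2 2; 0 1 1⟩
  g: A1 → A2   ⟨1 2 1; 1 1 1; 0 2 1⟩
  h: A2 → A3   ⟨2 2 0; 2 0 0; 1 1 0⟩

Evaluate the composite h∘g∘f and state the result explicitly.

Answer: ⟨1 1 0; 1 1 2; 2 2 0⟩

Work:
  e0=(1,0,0) f→(1,2,0) g→(2,0,1) h→(1,1,2)
  e1=(0,1,0) f→(0,2,1) g→(2,0,2) h→(1,1,2)
  e2=(0,0,1) f→(2,2,1) g→(1,2,2) h→(0,2,0)
⟦path⟧: ⟨1 1 0; 1 1 2; 2 2 0⟩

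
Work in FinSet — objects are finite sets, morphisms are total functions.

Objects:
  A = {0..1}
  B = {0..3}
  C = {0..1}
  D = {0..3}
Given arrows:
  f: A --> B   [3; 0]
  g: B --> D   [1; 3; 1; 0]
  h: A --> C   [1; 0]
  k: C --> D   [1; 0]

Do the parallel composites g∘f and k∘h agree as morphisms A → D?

Answer: COMMUTES

Work:
1) trace f;g:
  0 f-->3 g-->0
  1 f-->0 g-->1
  result₁ = [0; 1]
2) trace h;k:
  0 h-->1 k-->0
  1 h-->0 k-->1
  result₂ = [0; 1]
Equal? same morphism ✓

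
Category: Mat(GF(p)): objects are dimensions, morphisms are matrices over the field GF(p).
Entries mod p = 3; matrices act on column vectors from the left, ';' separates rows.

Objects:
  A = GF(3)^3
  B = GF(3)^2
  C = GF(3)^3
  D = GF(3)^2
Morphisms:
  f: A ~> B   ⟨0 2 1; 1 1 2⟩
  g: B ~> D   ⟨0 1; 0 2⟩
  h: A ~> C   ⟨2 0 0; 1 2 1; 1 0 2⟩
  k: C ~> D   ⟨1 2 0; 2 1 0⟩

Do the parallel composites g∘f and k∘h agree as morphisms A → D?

Answer: COMMUTES

Derivation:
Path 1 = f;g:
  e0=(1,0,0) f~>(0,1) g~>(1,2)
  e1=(0,1,0) f~>(2,1) g~>(1,2)
  e2=(0,0,1) f~>(1,2) g~>(2,1)
  result₁ = ⟨1 1 2; 2 2 1⟩
Path 2 = h;k:
  e0=(1,0,0) h~>(2,1,1) k~>(1,2)
  e1=(0,1,0) h~>(0,2,0) k~>(1,2)
  e2=(0,0,1) h~>(0,1,2) k~>(2,1)
  result₂ = ⟨1 1 2; 2 2 1⟩
Equal? YES — commutes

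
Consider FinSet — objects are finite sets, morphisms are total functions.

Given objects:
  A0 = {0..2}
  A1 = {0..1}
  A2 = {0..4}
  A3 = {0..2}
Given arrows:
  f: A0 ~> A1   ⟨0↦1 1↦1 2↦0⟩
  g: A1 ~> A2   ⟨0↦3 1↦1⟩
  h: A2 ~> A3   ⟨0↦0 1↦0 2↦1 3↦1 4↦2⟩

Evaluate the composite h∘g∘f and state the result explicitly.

Answer: ⟨0↦0 1↦0 2↦1⟩

Trace:
  0 f~>1 g~>1 h~>0
  1 f~>1 g~>1 h~>0
  2 f~>0 g~>3 h~>1
result: ⟨0↦0 1↦0 2↦1⟩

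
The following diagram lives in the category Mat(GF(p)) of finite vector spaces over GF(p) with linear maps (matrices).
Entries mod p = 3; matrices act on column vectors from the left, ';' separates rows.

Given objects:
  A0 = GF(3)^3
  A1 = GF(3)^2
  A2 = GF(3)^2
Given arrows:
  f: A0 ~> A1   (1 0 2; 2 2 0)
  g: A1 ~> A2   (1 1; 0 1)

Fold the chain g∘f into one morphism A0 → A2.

Answer: (0 2 2; 2 2 0)

Derivation:
  e0=(1,0,0) f~>(1,2) g~>(0,2)
  e1=(0,1,0) f~>(0,2) g~>(2,2)
  e2=(0,0,1) f~>(2,0) g~>(2,0)
composite: (0 2 2; 2 2 0)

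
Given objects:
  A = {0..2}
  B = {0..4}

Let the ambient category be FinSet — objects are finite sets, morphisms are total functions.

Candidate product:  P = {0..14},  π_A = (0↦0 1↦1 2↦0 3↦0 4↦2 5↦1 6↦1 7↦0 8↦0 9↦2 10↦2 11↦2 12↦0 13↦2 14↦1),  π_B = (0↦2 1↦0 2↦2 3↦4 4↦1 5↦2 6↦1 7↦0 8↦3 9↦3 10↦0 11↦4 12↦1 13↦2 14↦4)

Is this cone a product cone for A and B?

Answer: NOT A VALID PRODUCT — duplicate pair at indices 2,0

Work:
|A|·|B| = 3·5 = 15;  |P| = 15
Check the pairing map k ↦ (π_A(k), π_B(k)):
  0 ↦ (0,2)
  1 ↦ (1,0)
  2 ↦ (0,2)  ✗ repeats pair of k=0
  3 ↦ (0,4)
  4 ↦ (2,1)
  5 ↦ (1,2)
  6 ↦ (1,1)
  7 ↦ (0,0)
  8 ↦ (0,3)
  9 ↦ (2,3)
  10 ↦ (2,0)
  11 ↦ (2,4)
  12 ↦ (0,1)
  13 ↦ (2,2)
  14 ↦ (1,4)
distinct pairs in image: 14 / 15 needed
  → (0,2) hit at k=0 and k=2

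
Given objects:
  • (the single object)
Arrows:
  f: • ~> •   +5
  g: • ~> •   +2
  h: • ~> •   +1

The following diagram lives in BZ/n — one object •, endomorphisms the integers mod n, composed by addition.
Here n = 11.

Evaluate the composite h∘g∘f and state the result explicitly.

  0 +5≡5 +2≡7 +1≡8  (mod 11)
⟦path⟧: +8

Answer: +8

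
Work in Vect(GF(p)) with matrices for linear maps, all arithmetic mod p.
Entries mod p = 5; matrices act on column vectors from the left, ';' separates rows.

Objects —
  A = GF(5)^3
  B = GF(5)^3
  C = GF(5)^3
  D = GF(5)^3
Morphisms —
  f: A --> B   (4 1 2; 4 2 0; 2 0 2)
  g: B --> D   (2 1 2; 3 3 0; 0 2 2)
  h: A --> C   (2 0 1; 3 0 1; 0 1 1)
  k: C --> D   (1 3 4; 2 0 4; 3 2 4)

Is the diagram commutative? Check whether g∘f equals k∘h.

Along f;g (path 1):
  e0=⟨1,0,0⟩ f-->⟨4,4,2⟩ g-->⟨1,4,2⟩
  e1=⟨0,1,0⟩ f-->⟨1,2,0⟩ g-->⟨4,4,4⟩
  e2=⟨0,0,1⟩ f-->⟨2,0,2⟩ g-->⟨3,1,4⟩
  composite₁ = (1 4 3; 4 4 1; 2 4 4)
Along h;k (path 2):
  e0=⟨1,0,0⟩ h-->⟨2,3,0⟩ k-->⟨1,4,2⟩
  e1=⟨0,1,0⟩ h-->⟨0,0,1⟩ k-->⟨4,4,4⟩
  e2=⟨0,0,1⟩ h-->⟨1,1,1⟩ k-->⟨3,1,4⟩
  composite₂ = (1 4 3; 4 4 1; 2 4 4)
Equal? equal; square commutes

Answer: COMMUTES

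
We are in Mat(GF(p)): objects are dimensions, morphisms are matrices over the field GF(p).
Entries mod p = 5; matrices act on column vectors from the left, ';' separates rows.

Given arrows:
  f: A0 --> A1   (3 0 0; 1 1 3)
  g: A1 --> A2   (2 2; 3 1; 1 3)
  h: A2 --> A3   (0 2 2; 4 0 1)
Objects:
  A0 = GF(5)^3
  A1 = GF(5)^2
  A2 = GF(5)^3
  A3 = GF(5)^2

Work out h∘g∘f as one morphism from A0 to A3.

  e0=⟨1,0,0⟩ f-->⟨3,1⟩ g-->⟨3,0,1⟩ h-->⟨2,3⟩
  e1=⟨0,1,0⟩ f-->⟨0,1⟩ g-->⟨2,1,3⟩ h-->⟨3,1⟩
  e2=⟨0,0,1⟩ f-->⟨0,3⟩ g-->⟨1,3,4⟩ h-->⟨4,3⟩
result: (2 3 4; 3 1 3)

Answer: (2 3 4; 3 1 3)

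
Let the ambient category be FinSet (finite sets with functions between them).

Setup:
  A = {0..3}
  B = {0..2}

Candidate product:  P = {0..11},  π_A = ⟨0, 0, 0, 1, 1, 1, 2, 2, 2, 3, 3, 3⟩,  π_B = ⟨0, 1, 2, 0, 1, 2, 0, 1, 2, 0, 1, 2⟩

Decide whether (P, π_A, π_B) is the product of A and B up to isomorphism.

|A|·|B| = 4·3 = 12;  |P| = 12
Check the pairing map k ↦ (π_A(k), π_B(k)):
  0 ↦ (0,0)
  1 ↦ (0,1)
  2 ↦ (0,2)
  3 ↦ (1,0)
  4 ↦ (1,1)
  5 ↦ (1,2)
  6 ↦ (2,0)
  7 ↦ (2,1)
  8 ↦ (2,2)
  9 ↦ (3,0)
  10 ↦ (3,1)
  11 ↦ (3,2)
distinct pairs in image: 12 / 12 needed
  → bijection onto A×B; projections well-typed.

Answer: VALID PRODUCT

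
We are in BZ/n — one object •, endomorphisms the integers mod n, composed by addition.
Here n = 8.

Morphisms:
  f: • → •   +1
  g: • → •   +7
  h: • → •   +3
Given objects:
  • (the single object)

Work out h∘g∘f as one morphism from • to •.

  0 +1≡1 +7≡0 +3≡3  (mod 8)
result: +3

Answer: +3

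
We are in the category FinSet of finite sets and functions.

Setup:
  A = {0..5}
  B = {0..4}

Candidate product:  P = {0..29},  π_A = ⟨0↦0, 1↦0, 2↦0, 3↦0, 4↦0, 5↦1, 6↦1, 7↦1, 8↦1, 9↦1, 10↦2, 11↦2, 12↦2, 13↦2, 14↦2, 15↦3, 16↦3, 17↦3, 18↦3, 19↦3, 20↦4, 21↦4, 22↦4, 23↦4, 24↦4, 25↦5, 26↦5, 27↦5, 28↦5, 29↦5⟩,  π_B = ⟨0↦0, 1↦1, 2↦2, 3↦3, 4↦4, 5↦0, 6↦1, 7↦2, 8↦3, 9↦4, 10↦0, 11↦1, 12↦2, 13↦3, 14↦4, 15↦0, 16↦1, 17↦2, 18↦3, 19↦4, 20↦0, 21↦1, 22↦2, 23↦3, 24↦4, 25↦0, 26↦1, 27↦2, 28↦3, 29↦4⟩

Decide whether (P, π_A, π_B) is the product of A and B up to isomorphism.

Answer: VALID PRODUCT

Derivation:
|A|·|B| = 6·5 = 30;  |P| = 30
Check the pairing map k ↦ (π_A(k), π_B(k)):
  0 ↦ (0,0)
  1 ↦ (0,1)
  2 ↦ (0,2)
  3 ↦ (0,3)
  4 ↦ (0,4)
  5 ↦ (1,0)
  6 ↦ (1,1)
  7 ↦ (1,2)
  8 ↦ (1,3)
  9 ↦ (1,4)
  10 ↦ (2,0)
  11 ↦ (2,1)
  12 ↦ (2,2)
  13 ↦ (2,3)
  14 ↦ (2,4)
  15 ↦ (3,0)
  16 ↦ (3,1)
  17 ↦ (3,2)
  18 ↦ (3,3)
  19 ↦ (3,4)
  20 ↦ (4,0)
  21 ↦ (4,1)
  22 ↦ (4,2)
  23 ↦ (4,3)
  24 ↦ (4,4)
  25 ↦ (5,0)
  26 ↦ (5,1)
  27 ↦ (5,2)
  28 ↦ (5,3)
  29 ↦ (5,4)
distinct pairs in image: 30 / 30 needed
  → bijection onto A×B; projections well-typed.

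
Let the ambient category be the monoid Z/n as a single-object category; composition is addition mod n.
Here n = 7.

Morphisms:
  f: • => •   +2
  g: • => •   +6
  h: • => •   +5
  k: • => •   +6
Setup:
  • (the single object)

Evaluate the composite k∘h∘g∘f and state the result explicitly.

Answer: +5

Trace:
  0 +2≡2 +6≡1 +5≡6 +6≡5  (mod 7)
⟦path⟧: +5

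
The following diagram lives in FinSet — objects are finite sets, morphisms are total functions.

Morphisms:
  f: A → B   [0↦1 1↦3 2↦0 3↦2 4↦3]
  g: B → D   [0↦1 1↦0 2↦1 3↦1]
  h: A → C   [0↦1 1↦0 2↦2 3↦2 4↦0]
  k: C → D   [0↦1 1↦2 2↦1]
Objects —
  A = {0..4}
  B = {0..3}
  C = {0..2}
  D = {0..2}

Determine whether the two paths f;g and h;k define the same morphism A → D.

1) trace f;g:
  0 f→1 g→0
  1 f→3 g→1
  2 f→0 g→1
  3 f→2 g→1
  4 f→3 g→1
  composite₁ = [0↦0 1↦1 2↦1 3↦1 4↦1]
2) trace h;k:
  0 h→1 k→2
  1 h→0 k→1
  2 h→2 k→1
  3 h→2 k→1
  4 h→0 k→1
  composite₂ = [0↦2 1↦1 2↦1 3↦1 4↦1]
Equal? differ; not commutative

Answer: DOES NOT COMMUTE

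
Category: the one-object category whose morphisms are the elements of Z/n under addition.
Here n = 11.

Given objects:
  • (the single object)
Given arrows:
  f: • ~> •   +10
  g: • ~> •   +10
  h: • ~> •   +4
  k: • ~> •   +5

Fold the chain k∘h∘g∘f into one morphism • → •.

Answer: +7

Derivation:
  0 +10≡10 +10≡9 +4≡2 +5≡7  (mod 11)
composite: +7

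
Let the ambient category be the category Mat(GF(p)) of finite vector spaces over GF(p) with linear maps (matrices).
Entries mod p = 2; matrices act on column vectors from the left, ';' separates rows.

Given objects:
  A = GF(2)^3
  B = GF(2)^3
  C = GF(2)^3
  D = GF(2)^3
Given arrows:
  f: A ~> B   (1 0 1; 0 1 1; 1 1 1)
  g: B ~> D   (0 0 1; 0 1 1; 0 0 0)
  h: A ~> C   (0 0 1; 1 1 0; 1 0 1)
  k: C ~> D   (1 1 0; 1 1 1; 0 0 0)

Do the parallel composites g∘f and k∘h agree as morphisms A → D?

Path 1 = f;g:
  e0=⟨1,0,0⟩ f~>⟨1,0,1⟩ g~>⟨1,1,0⟩
  e1=⟨0,1,0⟩ f~>⟨0,1,1⟩ g~>⟨1,0,0⟩
  e2=⟨0,0,1⟩ f~>⟨1,1,1⟩ g~>⟨1,0,0⟩
  ⟦path⟧₁ = (1 1 1; 1 0 0; 0 0 0)
Path 2 = h;k:
  e0=⟨1,0,0⟩ h~>⟨0,1,1⟩ k~>⟨1,0,0⟩
  e1=⟨0,1,0⟩ h~>⟨0,1,0⟩ k~>⟨1,1,0⟩
  e2=⟨0,0,1⟩ h~>⟨1,0,1⟩ k~>⟨1,0,0⟩
  ⟦path⟧₂ = (1 1 1; 0 1 0; 0 0 0)
Equal? differ; not commutative

Answer: DOES NOT COMMUTE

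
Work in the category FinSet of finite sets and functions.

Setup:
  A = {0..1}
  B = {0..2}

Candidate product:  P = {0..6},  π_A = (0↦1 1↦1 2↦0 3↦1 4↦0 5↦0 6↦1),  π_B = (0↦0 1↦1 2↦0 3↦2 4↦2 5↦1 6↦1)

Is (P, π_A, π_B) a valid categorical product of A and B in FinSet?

Answer: NOT A VALID PRODUCT — |P|=7 ≠ |A|·|B|=6

Work:
|A|·|B| = 2·3 = 6;  |P| = 7
  → cardinalities differ; no bijection possible.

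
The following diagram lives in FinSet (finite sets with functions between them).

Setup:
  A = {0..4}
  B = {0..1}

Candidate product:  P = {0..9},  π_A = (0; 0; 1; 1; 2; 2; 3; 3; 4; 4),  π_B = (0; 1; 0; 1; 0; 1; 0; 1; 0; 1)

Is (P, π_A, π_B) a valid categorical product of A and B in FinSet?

Answer: VALID PRODUCT

Trace:
|A|·|B| = 5·2 = 10;  |P| = 10
Check the pairing map k ↦ (π_A(k), π_B(k)):
  0 ↦ (0,0)
  1 ↦ (0,1)
  2 ↦ (1,0)
  3 ↦ (1,1)
  4 ↦ (2,0)
  5 ↦ (2,1)
  6 ↦ (3,0)
  7 ↦ (3,1)
  8 ↦ (4,0)
  9 ↦ (4,1)
distinct pairs in image: 10 / 10 needed
  → bijection onto A×B; projections well-typed.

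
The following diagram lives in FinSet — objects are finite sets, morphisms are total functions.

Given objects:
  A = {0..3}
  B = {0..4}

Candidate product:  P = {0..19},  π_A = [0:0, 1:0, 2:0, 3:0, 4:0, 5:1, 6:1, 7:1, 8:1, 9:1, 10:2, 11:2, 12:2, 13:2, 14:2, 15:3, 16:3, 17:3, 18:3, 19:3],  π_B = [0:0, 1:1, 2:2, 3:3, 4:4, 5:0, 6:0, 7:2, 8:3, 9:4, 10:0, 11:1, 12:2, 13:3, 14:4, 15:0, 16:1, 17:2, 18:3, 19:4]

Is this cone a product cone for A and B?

|A|·|B| = 4·5 = 20;  |P| = 20
Check the pairing map k ↦ (π_A(k), π_B(k)):
  0 : (0,0)
  1 : (0,1)
  2 : (0,2)
  3 : (0,3)
  4 : (0,4)
  5 : (1,0)
  6 : (1,0)  ✗ repeats pair of k=5
  7 : (1,2)
  8 : (1,3)
  9 : (1,4)
  10 : (2,0)
  11 : (2,1)
  12 : (2,2)
  13 : (2,3)
  14 : (2,4)
  15 : (3,0)
  16 : (3,1)
  17 : (3,2)
  18 : (3,3)
  19 : (3,4)
distinct pairs in image: 19 / 20 needed
  → (1,0) hit at k=5 and k=6

Answer: NOT A VALID PRODUCT — duplicate pair at indices 5,6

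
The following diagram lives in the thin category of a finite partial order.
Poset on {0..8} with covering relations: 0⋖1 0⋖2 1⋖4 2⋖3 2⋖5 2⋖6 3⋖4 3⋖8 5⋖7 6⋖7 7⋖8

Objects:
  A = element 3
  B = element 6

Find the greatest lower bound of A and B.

Answer: A∧B = 2

Trace:
Common predecessors of 3,6: {0,2}
  0 ⊑ 2
  2 ⊑ 2
glb = 2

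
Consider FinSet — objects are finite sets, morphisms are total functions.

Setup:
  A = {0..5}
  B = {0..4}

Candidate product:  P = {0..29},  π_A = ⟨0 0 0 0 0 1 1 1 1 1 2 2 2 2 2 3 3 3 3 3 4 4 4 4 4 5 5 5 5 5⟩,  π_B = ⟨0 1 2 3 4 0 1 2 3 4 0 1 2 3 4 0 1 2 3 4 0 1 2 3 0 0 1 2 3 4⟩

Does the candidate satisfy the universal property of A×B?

|A|·|B| = 6·5 = 30;  |P| = 30
Check the pairing map k ↦ (π_A(k), π_B(k)):
  0 ↦ (0,0)
  1 ↦ (0,1)
  2 ↦ (0,2)
  3 ↦ (0,3)
  4 ↦ (0,4)
  5 ↦ (1,0)
  6 ↦ (1,1)
  7 ↦ (1,2)
  8 ↦ (1,3)
  9 ↦ (1,4)
  10 ↦ (2,0)
  11 ↦ (2,1)
  12 ↦ (2,2)
  13 ↦ (2,3)
  14 ↦ (2,4)
  15 ↦ (3,0)
  16 ↦ (3,1)
  17 ↦ (3,2)
  18 ↦ (3,3)
  19 ↦ (3,4)
  20 ↦ (4,0)
  21 ↦ (4,1)
  22 ↦ (4,2)
  23 ↦ (4,3)
  24 ↦ (4,0)  ✗ repeats pair of k=20
  25 ↦ (5,0)
  26 ↦ (5,1)
  27 ↦ (5,2)
  28 ↦ (5,3)
  29 ↦ (5,4)
distinct pairs in image: 29 / 30 needed
  → (4,0) hit at k=20 and k=24

Answer: NOT A VALID PRODUCT — duplicate pair at indices 20,24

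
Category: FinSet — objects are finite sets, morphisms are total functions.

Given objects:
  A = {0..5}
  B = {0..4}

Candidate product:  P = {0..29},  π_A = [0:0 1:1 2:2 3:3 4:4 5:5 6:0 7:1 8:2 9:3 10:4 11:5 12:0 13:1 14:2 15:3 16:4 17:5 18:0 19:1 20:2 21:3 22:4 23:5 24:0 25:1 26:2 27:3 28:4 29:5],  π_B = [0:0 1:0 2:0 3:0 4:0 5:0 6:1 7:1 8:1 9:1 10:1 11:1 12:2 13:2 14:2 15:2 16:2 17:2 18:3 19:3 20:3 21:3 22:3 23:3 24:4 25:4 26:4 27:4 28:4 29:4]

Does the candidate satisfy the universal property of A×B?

Answer: VALID PRODUCT

Trace:
|A|·|B| = 6·5 = 30;  |P| = 30
Check the pairing map k ↦ (π_A(k), π_B(k)):
  0 : (0,0)
  1 : (1,0)
  2 : (2,0)
  3 : (3,0)
  4 : (4,0)
  5 : (5,0)
  6 : (0,1)
  7 : (1,1)
  8 : (2,1)
  9 : (3,1)
  10 : (4,1)
  11 : (5,1)
  12 : (0,2)
  13 : (1,2)
  14 : (2,2)
  15 : (3,2)
  16 : (4,2)
  17 : (5,2)
  18 : (0,3)
  19 : (1,3)
  20 : (2,3)
  21 : (3,3)
  22 : (4,3)
  23 : (5,3)
  24 : (0,4)
  25 : (1,4)
  26 : (2,4)
  27 : (3,4)
  28 : (4,4)
  29 : (5,4)
distinct pairs in image: 30 / 30 needed
  → bijection onto A×B; projections well-typed.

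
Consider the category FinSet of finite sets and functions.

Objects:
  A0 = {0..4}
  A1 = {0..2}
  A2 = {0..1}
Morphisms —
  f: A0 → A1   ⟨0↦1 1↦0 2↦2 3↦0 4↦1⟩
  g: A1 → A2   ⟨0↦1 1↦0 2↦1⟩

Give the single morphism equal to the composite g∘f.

  0 f→1 g→0
  1 f→0 g→1
  2 f→2 g→1
  3 f→0 g→1
  4 f→1 g→0
⟦path⟧: ⟨0↦0 1↦1 2↦1 3↦1 4↦0⟩

Answer: ⟨0↦0 1↦1 2↦1 3↦1 4↦0⟩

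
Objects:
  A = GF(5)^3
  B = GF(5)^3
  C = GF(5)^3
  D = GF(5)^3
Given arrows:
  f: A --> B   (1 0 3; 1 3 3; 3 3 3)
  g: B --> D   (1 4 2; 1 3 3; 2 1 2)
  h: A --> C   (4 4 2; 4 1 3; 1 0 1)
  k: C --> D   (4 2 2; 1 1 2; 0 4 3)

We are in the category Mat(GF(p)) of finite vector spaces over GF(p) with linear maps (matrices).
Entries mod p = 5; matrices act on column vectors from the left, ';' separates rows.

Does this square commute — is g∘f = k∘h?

Answer: DOES NOT COMMUTE

Trace:
1) trace f;g:
  e0=(1,0,0) f-->(1,1,3) g-->(1,3,4)
  e1=(0,1,0) f-->(0,3,3) g-->(3,3,4)
  e2=(0,0,1) f-->(3,3,3) g-->(1,1,0)
  ⟦path⟧₁ = (1 3 1; 3 3 1; 4 4 0)
2) trace h;k:
  e0=(1,0,0) h-->(4,4,1) k-->(1,0,4)
  e1=(0,1,0) h-->(4,1,0) k-->(3,0,4)
  e2=(0,0,1) h-->(2,3,1) k-->(1,2,0)
  ⟦path⟧₂ = (1 3 1; 0 0 2; 4 4 0)
Equal? NO — does not commute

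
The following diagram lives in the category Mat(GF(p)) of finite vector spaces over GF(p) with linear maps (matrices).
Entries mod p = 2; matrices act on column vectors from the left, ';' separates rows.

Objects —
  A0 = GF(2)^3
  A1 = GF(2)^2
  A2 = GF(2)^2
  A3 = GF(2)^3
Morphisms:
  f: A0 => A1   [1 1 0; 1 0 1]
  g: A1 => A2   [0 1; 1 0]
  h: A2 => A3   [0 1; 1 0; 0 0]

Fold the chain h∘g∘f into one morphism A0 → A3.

Answer: [1 1 0; 1 0 1; 0 0 0]

Trace:
  e0=[1,0,0] f=>[1,1] g=>[1,1] h=>[1,1,0]
  e1=[0,1,0] f=>[1,0] g=>[0,1] h=>[1,0,0]
  e2=[0,0,1] f=>[0,1] g=>[1,0] h=>[0,1,0]
composite: [1 1 0; 1 0 1; 0 0 0]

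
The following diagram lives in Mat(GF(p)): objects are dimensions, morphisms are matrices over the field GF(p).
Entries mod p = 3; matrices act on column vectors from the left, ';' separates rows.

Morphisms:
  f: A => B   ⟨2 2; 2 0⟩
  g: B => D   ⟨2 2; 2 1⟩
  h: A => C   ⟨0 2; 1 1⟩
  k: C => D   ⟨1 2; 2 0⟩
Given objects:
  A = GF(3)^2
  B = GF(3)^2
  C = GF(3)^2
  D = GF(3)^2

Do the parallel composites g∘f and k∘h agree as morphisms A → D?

Answer: COMMUTES

Work:
1) trace f;g:
  e0=(1,0) f=>(2,2) g=>(2,0)
  e1=(0,1) f=>(2,0) g=>(1,1)
  result₁ = ⟨2 1; 0 1⟩
2) trace h;k:
  e0=(1,0) h=>(0,1) k=>(2,0)
  e1=(0,1) h=>(2,1) k=>(1,1)
  result₂ = ⟨2 1; 0 1⟩
Equal? equal; square commutes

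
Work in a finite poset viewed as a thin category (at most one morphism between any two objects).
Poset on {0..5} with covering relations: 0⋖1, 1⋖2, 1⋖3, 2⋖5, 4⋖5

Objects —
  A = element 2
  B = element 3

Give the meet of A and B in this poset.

Answer: A∧B = 1

Trace:
{x : x<=A ∧ x<=B} = {0,1}  (A=2, B=3)
  0 <= 1
  1 <= 1
glb = 1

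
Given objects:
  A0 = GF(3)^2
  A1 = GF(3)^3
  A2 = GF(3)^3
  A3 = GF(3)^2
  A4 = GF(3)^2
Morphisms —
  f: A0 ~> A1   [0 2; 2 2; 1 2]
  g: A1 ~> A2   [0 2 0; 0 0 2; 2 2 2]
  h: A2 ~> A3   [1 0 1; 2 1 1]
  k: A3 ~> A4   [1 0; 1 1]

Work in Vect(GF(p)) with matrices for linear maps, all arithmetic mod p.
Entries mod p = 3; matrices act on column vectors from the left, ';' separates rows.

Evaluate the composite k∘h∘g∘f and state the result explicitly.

  e0=⟨1,0⟩ f~>⟨0,2,1⟩ g~>⟨1,2,0⟩ h~>⟨1,1⟩ k~>⟨1,2⟩
  e1=⟨0,1⟩ f~>⟨2,2,2⟩ g~>⟨1,1,0⟩ h~>⟨1,0⟩ k~>⟨1,1⟩
result: [1 1; 2 1]

Answer: [1 1; 2 1]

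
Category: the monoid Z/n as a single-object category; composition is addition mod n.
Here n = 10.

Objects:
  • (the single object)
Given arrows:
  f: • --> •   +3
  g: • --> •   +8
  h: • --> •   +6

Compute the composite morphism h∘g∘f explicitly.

  0 +3≡3 +8≡1 +6≡7  (mod 10)
result: +7

Answer: +7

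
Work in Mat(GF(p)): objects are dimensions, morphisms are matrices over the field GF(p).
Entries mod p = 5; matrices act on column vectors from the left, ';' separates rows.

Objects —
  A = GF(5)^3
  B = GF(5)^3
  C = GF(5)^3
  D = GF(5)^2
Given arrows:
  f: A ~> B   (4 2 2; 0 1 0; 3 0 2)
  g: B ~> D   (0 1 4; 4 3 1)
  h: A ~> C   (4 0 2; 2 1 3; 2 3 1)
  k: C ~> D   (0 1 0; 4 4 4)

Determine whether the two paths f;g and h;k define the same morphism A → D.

Answer: DOES NOT COMMUTE

Trace:
Along f;g (path 1):
  e0=[1,0,0] f~>[4,0,3] g~>[2,4]
  e1=[0,1,0] f~>[2,1,0] g~>[1,1]
  e2=[0,0,1] f~>[2,0,2] g~>[3,0]
  composite₁ = (2 1 3; 4 1 0)
Along h;k (path 2):
  e0=[1,0,0] h~>[4,2,2] k~>[2,2]
  e1=[0,1,0] h~>[0,1,3] k~>[1,1]
  e2=[0,0,1] h~>[2,3,1] k~>[3,4]
  composite₂ = (2 1 3; 2 1 4)
Equal? differ; not commutative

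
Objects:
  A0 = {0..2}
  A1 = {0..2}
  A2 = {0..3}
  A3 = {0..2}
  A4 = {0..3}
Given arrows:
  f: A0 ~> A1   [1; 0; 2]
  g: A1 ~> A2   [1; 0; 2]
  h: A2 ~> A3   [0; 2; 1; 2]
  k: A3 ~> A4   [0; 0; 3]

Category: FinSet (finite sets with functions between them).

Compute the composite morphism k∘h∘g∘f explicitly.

Answer: [0; 3; 0]

Derivation:
  0 f~>1 g~>0 h~>0 k~>0
  1 f~>0 g~>1 h~>2 k~>3
  2 f~>2 g~>2 h~>1 k~>0
result: [0; 3; 0]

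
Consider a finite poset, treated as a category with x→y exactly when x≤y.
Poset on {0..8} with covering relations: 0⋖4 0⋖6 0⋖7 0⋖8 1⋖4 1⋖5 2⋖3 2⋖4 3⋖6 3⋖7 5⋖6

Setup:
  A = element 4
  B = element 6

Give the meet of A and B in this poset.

Common predecessors of 4,6: {0,1,2}
  maximal lower bounds 0 and 1 are incomparable: neither 0⊑1 nor 1⊑0
→ no greatest lower bound exists

Answer: NO MEET EXISTS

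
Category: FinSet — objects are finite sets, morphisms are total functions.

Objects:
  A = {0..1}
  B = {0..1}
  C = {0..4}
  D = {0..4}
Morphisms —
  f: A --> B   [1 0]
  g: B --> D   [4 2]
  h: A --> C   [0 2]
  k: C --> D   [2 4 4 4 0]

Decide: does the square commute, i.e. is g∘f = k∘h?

Answer: COMMUTES

Work:
Path 1 = f;g:
  0 f-->1 g-->2
  1 f-->0 g-->4
  composite₁ = [2 4]
Path 2 = h;k:
  0 h-->0 k-->2
  1 h-->2 k-->4
  composite₂ = [2 4]
Equal? YES — commutes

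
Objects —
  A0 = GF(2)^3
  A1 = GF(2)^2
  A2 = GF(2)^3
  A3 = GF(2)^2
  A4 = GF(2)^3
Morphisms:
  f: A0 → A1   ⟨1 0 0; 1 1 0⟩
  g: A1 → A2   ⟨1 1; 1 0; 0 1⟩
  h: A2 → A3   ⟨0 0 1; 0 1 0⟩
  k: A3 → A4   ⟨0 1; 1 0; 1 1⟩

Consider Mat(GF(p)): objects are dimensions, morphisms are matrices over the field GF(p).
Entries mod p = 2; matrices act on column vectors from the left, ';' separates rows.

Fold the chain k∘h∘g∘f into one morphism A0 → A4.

Answer: ⟨1 0 0; 1 1 0; 0 1 0⟩

Derivation:
  e0=(1,0,0) f→(1,1) g→(0,1,1) h→(1,1) k→(1,1,0)
  e1=(0,1,0) f→(0,1) g→(1,0,1) h→(1,0) k→(0,1,1)
  e2=(0,0,1) f→(0,0) g→(0,0,0) h→(0,0) k→(0,0,0)
⟦path⟧: ⟨1 0 0; 1 1 0; 0 1 0⟩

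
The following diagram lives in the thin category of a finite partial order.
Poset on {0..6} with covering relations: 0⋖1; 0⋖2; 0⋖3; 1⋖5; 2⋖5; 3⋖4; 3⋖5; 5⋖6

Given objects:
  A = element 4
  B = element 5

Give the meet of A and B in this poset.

Lower bounds of A=4 and B=5: {0,3}
  0 <= 3
  3 <= 3
glb = 3

Answer: A∧B = 3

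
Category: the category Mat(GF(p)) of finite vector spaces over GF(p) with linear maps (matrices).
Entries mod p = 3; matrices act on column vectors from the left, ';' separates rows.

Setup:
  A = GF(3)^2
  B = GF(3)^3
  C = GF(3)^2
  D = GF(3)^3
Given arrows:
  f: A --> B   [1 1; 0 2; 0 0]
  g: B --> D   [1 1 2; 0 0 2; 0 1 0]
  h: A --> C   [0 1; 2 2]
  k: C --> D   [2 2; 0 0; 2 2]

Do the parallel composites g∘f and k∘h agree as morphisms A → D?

Answer: DOES NOT COMMUTE

Derivation:
Along f;g (path 1):
  e0=(1,0) f-->(1,0,0) g-->(1,0,0)
  e1=(0,1) f-->(1,2,0) g-->(0,0,2)
  composite₁ = [1 0; 0 0; 0 2]
Along h;k (path 2):
  e0=(1,0) h-->(0,2) k-->(1,0,1)
  e1=(0,1) h-->(1,2) k-->(0,0,0)
  composite₂ = [1 0; 0 0; 1 0]
Equal? differ; not commutative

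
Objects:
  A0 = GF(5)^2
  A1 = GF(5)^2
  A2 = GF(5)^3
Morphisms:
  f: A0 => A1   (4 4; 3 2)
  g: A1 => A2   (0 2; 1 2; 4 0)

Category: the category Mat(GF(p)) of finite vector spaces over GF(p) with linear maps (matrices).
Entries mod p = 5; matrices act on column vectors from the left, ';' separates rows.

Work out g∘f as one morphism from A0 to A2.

  e0=[1,0] f=>[4,3] g=>[1,0,1]
  e1=[0,1] f=>[4,2] g=>[4,3,1]
result: (1 4; 0 3; 1 1)

Answer: (1 4; 0 3; 1 1)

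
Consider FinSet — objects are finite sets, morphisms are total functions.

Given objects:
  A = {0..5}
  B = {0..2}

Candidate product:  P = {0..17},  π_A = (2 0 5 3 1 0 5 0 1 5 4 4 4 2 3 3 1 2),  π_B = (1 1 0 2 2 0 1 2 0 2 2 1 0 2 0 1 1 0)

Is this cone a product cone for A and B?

Answer: VALID PRODUCT

Trace:
|A|·|B| = 6·3 = 18;  |P| = 18
Check the pairing map k ↦ (π_A(k), π_B(k)):
  0 : (2,1)
  1 : (0,1)
  2 : (5,0)
  3 : (3,2)
  4 : (1,2)
  5 : (0,0)
  6 : (5,1)
  7 : (0,2)
  8 : (1,0)
  9 : (5,2)
  10 : (4,2)
  11 : (4,1)
  12 : (4,0)
  13 : (2,2)
  14 : (3,0)
  15 : (3,1)
  16 : (1,1)
  17 : (2,0)
distinct pairs in image: 18 / 18 needed
  → bijection onto A×B; projections well-typed.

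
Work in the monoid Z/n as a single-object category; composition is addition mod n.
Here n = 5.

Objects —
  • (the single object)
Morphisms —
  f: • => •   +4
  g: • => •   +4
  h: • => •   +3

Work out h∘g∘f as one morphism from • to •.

Answer: +1

Trace:
  0 +4≡4 +4≡3 +3≡1  (mod 5)
⟦path⟧: +1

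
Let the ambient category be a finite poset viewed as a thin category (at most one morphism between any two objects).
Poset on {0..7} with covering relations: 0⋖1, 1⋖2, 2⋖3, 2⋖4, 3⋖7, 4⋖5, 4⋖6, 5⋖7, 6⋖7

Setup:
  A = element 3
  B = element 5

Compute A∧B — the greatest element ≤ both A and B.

Answer: A∧B = 2

Work:
Common predecessors of 3,5: {0,1,2}
  0 <= 2
  1 <= 2
  2 <= 2
glb = 2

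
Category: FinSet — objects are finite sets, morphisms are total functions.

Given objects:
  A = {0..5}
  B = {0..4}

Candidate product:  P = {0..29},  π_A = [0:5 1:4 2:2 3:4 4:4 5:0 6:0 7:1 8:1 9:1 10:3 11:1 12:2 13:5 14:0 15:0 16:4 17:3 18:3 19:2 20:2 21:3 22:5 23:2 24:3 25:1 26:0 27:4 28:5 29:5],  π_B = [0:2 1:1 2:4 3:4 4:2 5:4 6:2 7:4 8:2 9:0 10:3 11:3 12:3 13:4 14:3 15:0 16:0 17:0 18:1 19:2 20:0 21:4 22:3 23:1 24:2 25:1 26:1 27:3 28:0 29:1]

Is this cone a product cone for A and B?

|A|·|B| = 6·5 = 30;  |P| = 30
Check the pairing map k ↦ (π_A(k), π_B(k)):
  0 : (5,2)
  1 : (4,1)
  2 : (2,4)
  3 : (4,4)
  4 : (4,2)
  5 : (0,4)
  6 : (0,2)
  7 : (1,4)
  8 : (1,2)
  9 : (1,0)
  10 : (3,3)
  11 : (1,3)
  12 : (2,3)
  13 : (5,4)
  14 : (0,3)
  15 : (0,0)
  16 : (4,0)
  17 : (3,0)
  18 : (3,1)
  19 : (2,2)
  20 : (2,0)
  21 : (3,4)
  22 : (5,3)
  23 : (2,1)
  24 : (3,2)
  25 : (1,1)
  26 : (0,1)
  27 : (4,3)
  28 : (5,0)
  29 : (5,1)
distinct pairs in image: 30 / 30 needed
  → bijection onto A×B; projections well-typed.

Answer: VALID PRODUCT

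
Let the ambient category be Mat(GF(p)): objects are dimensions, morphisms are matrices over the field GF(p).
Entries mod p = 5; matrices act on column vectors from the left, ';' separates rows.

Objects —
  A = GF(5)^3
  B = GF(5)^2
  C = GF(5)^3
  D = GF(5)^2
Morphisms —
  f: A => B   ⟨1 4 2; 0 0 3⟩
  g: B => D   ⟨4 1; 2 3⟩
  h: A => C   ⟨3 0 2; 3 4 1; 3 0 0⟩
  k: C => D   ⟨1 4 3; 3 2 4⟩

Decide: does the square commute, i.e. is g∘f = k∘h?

Answer: COMMUTES

Derivation:
Along f;g (path 1):
  e0=⟨1,0,0⟩ f=>⟨1,0⟩ g=>⟨4,2⟩
  e1=⟨0,1,0⟩ f=>⟨4,0⟩ g=>⟨1,3⟩
  e2=⟨0,0,1⟩ f=>⟨2,3⟩ g=>⟨1,3⟩
  composite₁ = ⟨4 1 1; 2 3 3⟩
Along h;k (path 2):
  e0=⟨1,0,0⟩ h=>⟨3,3,3⟩ k=>⟨4,2⟩
  e1=⟨0,1,0⟩ h=>⟨0,4,0⟩ k=>⟨1,3⟩
  e2=⟨0,0,1⟩ h=>⟨2,1,0⟩ k=>⟨1,3⟩
  composite₂ = ⟨4 1 1; 2 3 3⟩
Equal? YES — commutes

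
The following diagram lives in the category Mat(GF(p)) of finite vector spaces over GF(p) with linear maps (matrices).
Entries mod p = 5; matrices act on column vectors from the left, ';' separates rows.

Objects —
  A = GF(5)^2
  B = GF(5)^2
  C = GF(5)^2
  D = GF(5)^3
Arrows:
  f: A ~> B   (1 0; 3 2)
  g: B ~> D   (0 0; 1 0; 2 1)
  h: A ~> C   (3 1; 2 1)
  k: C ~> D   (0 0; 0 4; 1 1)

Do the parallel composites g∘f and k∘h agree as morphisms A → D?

Answer: DOES NOT COMMUTE

Trace:
1) trace f;g:
  e0=⟨1,0⟩ f~>⟨1,3⟩ g~>⟨0,1,0⟩
  e1=⟨0,1⟩ f~>⟨0,2⟩ g~>⟨0,0,2⟩
  ⟦path⟧₁ = (0 0; 1 0; 0 2)
2) trace h;k:
  e0=⟨1,0⟩ h~>⟨3,2⟩ k~>⟨0,3,0⟩
  e1=⟨0,1⟩ h~>⟨1,1⟩ k~>⟨0,4,2⟩
  ⟦path⟧₂ = (0 0; 3 4; 0 2)
Equal? distinct morphisms ✗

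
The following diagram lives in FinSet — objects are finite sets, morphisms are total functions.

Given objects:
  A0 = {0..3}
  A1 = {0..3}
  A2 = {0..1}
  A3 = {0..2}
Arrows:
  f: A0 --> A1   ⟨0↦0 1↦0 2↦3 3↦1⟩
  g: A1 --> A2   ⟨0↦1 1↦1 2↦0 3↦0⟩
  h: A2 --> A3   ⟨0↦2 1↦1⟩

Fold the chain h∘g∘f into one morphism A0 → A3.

  0 f-->0 g-->1 h-->1
  1 f-->0 g-->1 h-->1
  2 f-->3 g-->0 h-->2
  3 f-->1 g-->1 h-->1
result: ⟨0↦1 1↦1 2↦2 3↦1⟩

Answer: ⟨0↦1 1↦1 2↦2 3↦1⟩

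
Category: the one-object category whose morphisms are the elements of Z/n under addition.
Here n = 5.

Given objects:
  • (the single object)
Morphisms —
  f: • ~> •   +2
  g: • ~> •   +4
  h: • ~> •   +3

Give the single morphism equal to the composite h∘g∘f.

Answer: +4

Derivation:
  0 +2≡2 +4≡1 +3≡4  (mod 5)
composite: +4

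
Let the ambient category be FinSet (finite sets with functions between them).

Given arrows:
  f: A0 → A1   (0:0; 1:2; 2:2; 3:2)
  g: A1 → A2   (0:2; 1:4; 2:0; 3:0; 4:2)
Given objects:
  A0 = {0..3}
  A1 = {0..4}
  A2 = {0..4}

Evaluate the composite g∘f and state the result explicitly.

Answer: (0:2; 1:0; 2:0; 3:0)

Work:
  0 f→0 g→2
  1 f→2 g→0
  2 f→2 g→0
  3 f→2 g→0
⟦path⟧: (0:2; 1:0; 2:0; 3:0)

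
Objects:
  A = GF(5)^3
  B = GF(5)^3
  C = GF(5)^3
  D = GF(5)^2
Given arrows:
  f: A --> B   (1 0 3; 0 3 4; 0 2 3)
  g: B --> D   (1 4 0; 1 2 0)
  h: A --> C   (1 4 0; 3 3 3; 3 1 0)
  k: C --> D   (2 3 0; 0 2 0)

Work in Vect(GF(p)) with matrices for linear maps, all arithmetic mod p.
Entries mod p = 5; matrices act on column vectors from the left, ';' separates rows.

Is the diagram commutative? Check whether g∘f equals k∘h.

Path 1 = f;g:
  e0=[1,0,0] f-->[1,0,0] g-->[1,1]
  e1=[0,1,0] f-->[0,3,2] g-->[2,1]
  e2=[0,0,1] f-->[3,4,3] g-->[4,1]
  ⟦path⟧₁ = (1 2 4; 1 1 1)
Path 2 = h;k:
  e0=[1,0,0] h-->[1,3,3] k-->[1,1]
  e1=[0,1,0] h-->[4,3,1] k-->[2,1]
  e2=[0,0,1] h-->[0,3,0] k-->[4,1]
  ⟦path⟧₂ = (1 2 4; 1 1 1)
Equal? YES — commutes

Answer: COMMUTES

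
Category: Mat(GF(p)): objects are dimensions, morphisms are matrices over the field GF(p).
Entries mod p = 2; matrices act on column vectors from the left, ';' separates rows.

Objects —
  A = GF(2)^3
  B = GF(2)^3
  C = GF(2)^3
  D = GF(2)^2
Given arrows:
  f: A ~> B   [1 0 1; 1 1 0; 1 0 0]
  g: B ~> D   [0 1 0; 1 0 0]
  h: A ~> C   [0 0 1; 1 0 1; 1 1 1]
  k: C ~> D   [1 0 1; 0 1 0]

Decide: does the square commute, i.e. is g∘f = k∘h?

Answer: COMMUTES

Work:
Path 1 = f;g:
  e0=[1,0,0] f~>[1,1,1] g~>[1,1]
  e1=[0,1,0] f~>[0,1,0] g~>[1,0]
  e2=[0,0,1] f~>[1,0,0] g~>[0,1]
  ⟦path⟧₁ = [1 1 0; 1 0 1]
Path 2 = h;k:
  e0=[1,0,0] h~>[0,1,1] k~>[1,1]
  e1=[0,1,0] h~>[0,0,1] k~>[1,0]
  e2=[0,0,1] h~>[1,1,1] k~>[0,1]
  ⟦path⟧₂ = [1 1 0; 1 0 1]
Equal? same morphism ✓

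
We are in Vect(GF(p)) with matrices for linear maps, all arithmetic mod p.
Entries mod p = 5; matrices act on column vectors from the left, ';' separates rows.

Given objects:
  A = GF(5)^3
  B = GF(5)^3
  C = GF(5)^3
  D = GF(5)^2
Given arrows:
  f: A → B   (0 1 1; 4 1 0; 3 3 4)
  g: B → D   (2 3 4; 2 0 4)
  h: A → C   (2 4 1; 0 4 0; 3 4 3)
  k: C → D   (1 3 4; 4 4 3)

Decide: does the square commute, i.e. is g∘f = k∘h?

Answer: COMMUTES

Trace:
1) trace f;g:
  e0=[1,0,0] f→[0,4,3] g→[4,2]
  e1=[0,1,0] f→[1,1,3] g→[2,4]
  e2=[0,0,1] f→[1,0,4] g→[3,3]
  result₁ = (4 2 3; 2 4 3)
2) trace h;k:
  e0=[1,0,0] h→[2,0,3] k→[4,2]
  e1=[0,1,0] h→[4,4,4] k→[2,4]
  e2=[0,0,1] h→[1,0,3] k→[3,3]
  result₂ = (4 2 3; 2 4 3)
Equal? equal; square commutes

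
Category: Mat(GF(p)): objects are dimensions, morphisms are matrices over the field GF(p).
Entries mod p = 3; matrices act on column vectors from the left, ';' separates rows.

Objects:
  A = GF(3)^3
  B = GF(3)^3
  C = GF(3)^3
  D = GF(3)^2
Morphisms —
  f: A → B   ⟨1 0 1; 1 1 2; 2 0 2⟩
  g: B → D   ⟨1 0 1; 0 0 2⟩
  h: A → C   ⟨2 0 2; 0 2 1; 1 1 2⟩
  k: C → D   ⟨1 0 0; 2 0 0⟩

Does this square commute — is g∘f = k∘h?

Answer: DOES NOT COMMUTE

Work:
1) trace f;g:
  e0=(1,0,0) f→(1,1,2) g→(0,1)
  e1=(0,1,0) f→(0,1,0) g→(0,0)
  e2=(0,0,1) f→(1,2,2) g→(0,1)
  composite₁ = ⟨0 0 0; 1 0 1⟩
2) trace h;k:
  e0=(1,0,0) h→(2,0,1) k→(2,1)
  e1=(0,1,0) h→(0,2,1) k→(0,0)
  e2=(0,0,1) h→(2,1,2) k→(2,1)
  composite₂ = ⟨2 0 2; 1 0 1⟩
Equal? distinct morphisms ✗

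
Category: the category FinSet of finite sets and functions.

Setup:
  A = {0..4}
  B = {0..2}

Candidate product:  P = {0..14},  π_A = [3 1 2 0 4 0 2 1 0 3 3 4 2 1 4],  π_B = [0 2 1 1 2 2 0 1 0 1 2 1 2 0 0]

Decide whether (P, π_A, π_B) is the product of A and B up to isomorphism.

Answer: VALID PRODUCT

Derivation:
|A|·|B| = 5·3 = 15;  |P| = 15
Check the pairing map k ↦ (π_A(k), π_B(k)):
  0 -> (3,0)
  1 -> (1,2)
  2 -> (2,1)
  3 -> (0,1)
  4 -> (4,2)
  5 -> (0,2)
  6 -> (2,0)
  7 -> (1,1)
  8 -> (0,0)
  9 -> (3,1)
  10 -> (3,2)
  11 -> (4,1)
  12 -> (2,2)
  13 -> (1,0)
  14 -> (4,0)
distinct pairs in image: 15 / 15 needed
  → bijection onto A×B; projections well-typed.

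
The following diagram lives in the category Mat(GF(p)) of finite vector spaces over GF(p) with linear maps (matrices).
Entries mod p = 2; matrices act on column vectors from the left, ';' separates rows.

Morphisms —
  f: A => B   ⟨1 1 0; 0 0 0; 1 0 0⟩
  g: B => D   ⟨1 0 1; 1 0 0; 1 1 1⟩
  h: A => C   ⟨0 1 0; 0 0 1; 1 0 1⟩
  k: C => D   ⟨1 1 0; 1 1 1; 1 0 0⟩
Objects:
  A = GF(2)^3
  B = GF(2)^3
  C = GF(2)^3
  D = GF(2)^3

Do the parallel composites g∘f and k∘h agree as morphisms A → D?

1) trace f;g:
  e0=(1,0,0) f=>(1,0,1) g=>(0,1,0)
  e1=(0,1,0) f=>(1,0,0) g=>(1,1,1)
  e2=(0,0,1) f=>(0,0,0) g=>(0,0,0)
  composite₁ = ⟨0 1 0; 1 1 0; 0 1 0⟩
2) trace h;k:
  e0=(1,0,0) h=>(0,0,1) k=>(0,1,0)
  e1=(0,1,0) h=>(1,0,0) k=>(1,1,1)
  e2=(0,0,1) h=>(0,1,1) k=>(1,0,0)
  composite₂ = ⟨0 1 1; 1 1 0; 0 1 0⟩
Equal? differ; not commutative

Answer: DOES NOT COMMUTE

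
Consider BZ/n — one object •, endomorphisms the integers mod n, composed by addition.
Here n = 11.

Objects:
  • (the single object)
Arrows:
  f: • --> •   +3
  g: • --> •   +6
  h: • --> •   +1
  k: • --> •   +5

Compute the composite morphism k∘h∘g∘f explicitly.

Answer: +4

Derivation:
  0 +3≡3 +6≡9 +1≡10 +5≡4  (mod 11)
result: +4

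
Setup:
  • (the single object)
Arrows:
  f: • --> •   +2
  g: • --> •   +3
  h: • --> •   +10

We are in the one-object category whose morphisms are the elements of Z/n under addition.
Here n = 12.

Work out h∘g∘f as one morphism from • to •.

Answer: +3

Trace:
  0 +2≡2 +3≡5 +10≡3  (mod 12)
composite: +3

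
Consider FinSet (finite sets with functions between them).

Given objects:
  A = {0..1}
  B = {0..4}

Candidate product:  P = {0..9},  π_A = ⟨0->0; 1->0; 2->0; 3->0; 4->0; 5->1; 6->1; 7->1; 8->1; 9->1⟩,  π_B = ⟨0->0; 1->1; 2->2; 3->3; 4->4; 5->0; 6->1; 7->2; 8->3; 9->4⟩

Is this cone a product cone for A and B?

Answer: VALID PRODUCT

Work:
|A|·|B| = 2·5 = 10;  |P| = 10
Check the pairing map k ↦ (π_A(k), π_B(k)):
  0 -> (0,0)
  1 -> (0,1)
  2 -> (0,2)
  3 -> (0,3)
  4 -> (0,4)
  5 -> (1,0)
  6 -> (1,1)
  7 -> (1,2)
  8 -> (1,3)
  9 -> (1,4)
distinct pairs in image: 10 / 10 needed
  → bijection onto A×B; projections well-typed.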